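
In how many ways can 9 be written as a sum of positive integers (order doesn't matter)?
Pentagonal recurrence p(n) = p(n-1) + p(n-2) - p(n-5) - p(n-7) + p(n-12) + p(n-15) - ... gives p(0..8) = 1, 1, 2, 3, 5, 7, 11, 15, 22. p(9) = p(8) + p(7) - p(4) - p(2) = 22 + 15 - 5 - 2 = 30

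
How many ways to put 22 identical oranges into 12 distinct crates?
C(22+12-1, 12-1) = C(33, 11) = 193536720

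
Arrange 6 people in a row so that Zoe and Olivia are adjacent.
Treat as block: (6-1)! × 2! = 120 × 2 = 240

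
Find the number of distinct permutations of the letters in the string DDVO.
4! / (1! × 2! × 1!) = 12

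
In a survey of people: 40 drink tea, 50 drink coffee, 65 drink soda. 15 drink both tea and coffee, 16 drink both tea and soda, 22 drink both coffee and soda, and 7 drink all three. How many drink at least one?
|A∪B∪C| = 40+50+65-15-16-22+7 = 109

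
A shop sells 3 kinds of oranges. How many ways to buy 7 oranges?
C(7+3-1, 3-1) = C(9, 2) = 36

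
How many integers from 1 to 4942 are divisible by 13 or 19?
⌊4942/13⌋ + ⌊4942/19⌋ - ⌊4942/247⌋ = 380 + 260 - 20 = 620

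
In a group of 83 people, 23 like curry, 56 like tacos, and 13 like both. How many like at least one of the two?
|A∪B| = |A| + |B| - |A∩B| = 23 + 56 - 13 = 66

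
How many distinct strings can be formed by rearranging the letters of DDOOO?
5! / (2! × 3!) = 10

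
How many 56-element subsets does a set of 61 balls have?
C(61,56) = 61!/(56!×5!) = 5949147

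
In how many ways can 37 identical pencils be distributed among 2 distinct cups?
C(37+2-1, 2-1) = C(38, 1) = 38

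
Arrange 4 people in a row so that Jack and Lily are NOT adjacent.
Total - adjacent = 4! - (4-1)!×2 = 24 - 12 = 12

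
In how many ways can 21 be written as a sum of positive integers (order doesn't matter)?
Pentagonal recurrence p(n) = p(n-1) + p(n-2) - p(n-5) - p(n-7) + p(n-12) + p(n-15) - ... gives p(0..20) = 1, 1, 2, 3, 5, 7, 11, 15, 22, 30, 42, 56, 77, 101, 135, 176, 231, 297, 385, 490, 627. p(21) = p(20) + p(19) - p(16) - p(14) + p(9) + p(6) = 627 + 490 - 231 - 135 + 30 + 11 = 792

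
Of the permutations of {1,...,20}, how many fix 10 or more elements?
Exactly j fixed points: C(20,j)·!(20-j); sum over j ≥ 10 (derangement numbers via !m = (m-1)·(!(m-1) + !(m-2)): !0..!10 = 1, 0, 1, 2, 9, 44, 265, 1854, 14833, 133496, 1334961). Σ_{j=10}^{20} C(20,j)·!(20-j) = C(20,10)·!10 + C(20,11)·!9 + C(20,12)·!8 + C(20,13)·!7 + C(20,14)·!6 + C(20,15)·!5 + C(20,16)·!4 + C(20,17)·!3 + C(20,18)·!2 + C(20,19)·!1 + C(20,20)·!0 = 184756·1334961 + 167960·133496 + 125970·14833 + 77520·1854 + 38760·265 + 15504·44 + 4845·9 + 1140·2 + 190·1 + 20·0 + 1·1 = 271087277418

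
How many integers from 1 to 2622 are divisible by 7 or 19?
⌊2622/7⌋ + ⌊2622/19⌋ - ⌊2622/133⌋ = 374 + 138 - 19 = 493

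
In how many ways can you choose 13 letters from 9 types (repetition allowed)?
C(13+9-1, 9-1) = C(21, 8) = 203490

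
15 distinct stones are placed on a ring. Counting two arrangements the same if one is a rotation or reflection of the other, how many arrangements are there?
(15-1)!/2 = 87178291200/2 = 43589145600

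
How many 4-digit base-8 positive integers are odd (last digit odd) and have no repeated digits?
Last∈{1,3,5,7}. Last=0: 0. Last nonzero: 4×6×P(6,2) = 720. Total = 720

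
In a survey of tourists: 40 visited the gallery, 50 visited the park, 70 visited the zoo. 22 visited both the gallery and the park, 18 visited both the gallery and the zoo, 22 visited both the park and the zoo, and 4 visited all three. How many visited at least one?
|A∪B∪C| = 40+50+70-22-18-22+4 = 102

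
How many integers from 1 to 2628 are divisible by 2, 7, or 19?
⌊2628/2⌋+⌊2628/7⌋+⌊2628/19⌋ - ⌊2628/14⌋-⌊2628/38⌋-⌊2628/133⌋ + ⌊2628/266⌋ = 1314+375+138 - 187-69-19 + 9 = 1561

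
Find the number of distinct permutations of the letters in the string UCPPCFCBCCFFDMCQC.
17! / (1! × 1! × 1! × 1! × 2! × 7! × 3! × 1!) = 5881075200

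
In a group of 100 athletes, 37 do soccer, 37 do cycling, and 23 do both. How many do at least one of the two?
|A∪B| = |A| + |B| - |A∩B| = 37 + 37 - 23 = 51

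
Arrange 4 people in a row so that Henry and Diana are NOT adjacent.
Total - adjacent = 4! - (4-1)!×2 = 24 - 12 = 12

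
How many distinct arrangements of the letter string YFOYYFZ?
7! / (1! × 1! × 3! × 2!) = 420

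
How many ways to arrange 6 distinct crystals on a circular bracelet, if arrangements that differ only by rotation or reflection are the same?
(6-1)!/2 = 120/2 = 60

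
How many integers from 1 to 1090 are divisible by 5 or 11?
⌊1090/5⌋ + ⌊1090/11⌋ - ⌊1090/55⌋ = 218 + 99 - 19 = 298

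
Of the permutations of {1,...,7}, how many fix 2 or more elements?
Exactly j fixed points: C(7,j)·!(7-j); sum over j ≥ 2 (derangement numbers via !m = (m-1)·(!(m-1) + !(m-2)): !0..!5 = 1, 0, 1, 2, 9, 44). Σ_{j=2}^{7} C(7,j)·!(7-j) = C(7,2)·!5 + C(7,3)·!4 + C(7,4)·!3 + C(7,5)·!2 + C(7,6)·!1 + C(7,7)·!0 = 21·44 + 35·9 + 35·2 + 21·1 + 7·0 + 1·1 = 1331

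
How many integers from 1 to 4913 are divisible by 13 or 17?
⌊4913/13⌋ + ⌊4913/17⌋ - ⌊4913/221⌋ = 377 + 289 - 22 = 644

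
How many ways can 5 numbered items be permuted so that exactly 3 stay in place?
Choose the 3 fixed points C(5,3) = 10, derange the rest: !2 = Σ_{j=0}^{2} (-1)^j·2!/j! = 2 - 2 + 1 = 1. Product = 10 × 1 = 10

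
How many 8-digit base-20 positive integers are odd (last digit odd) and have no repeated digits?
Last∈{1,3,5,7,9,11,13,15,17,19}. Last=0: 0. Last nonzero: 10×18×P(18,6) = 2405894400. Total = 2405894400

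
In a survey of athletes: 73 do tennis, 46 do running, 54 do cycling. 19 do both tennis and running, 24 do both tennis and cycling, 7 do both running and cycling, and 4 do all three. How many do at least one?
|A∪B∪C| = 73+46+54-19-24-7+4 = 127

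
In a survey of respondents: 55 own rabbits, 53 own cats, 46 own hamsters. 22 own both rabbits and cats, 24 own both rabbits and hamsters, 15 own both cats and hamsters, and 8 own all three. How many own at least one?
|A∪B∪C| = 55+53+46-22-24-15+8 = 101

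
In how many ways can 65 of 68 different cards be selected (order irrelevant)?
C(68,65) = 68!/(65!×3!) = 50116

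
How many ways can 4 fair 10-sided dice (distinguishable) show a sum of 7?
Coefficient of x^7 in (x + x² + ... + x^10)^4. By inclusion-exclusion on dice exceeding 10: Σ_j (-1)^j C(4,j)·C(7-1-10j, 3) = C(4,0)·C(6,3) = 1·20 = 20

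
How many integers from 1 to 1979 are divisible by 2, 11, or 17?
⌊1979/2⌋+⌊1979/11⌋+⌊1979/17⌋ - ⌊1979/22⌋-⌊1979/34⌋-⌊1979/187⌋ + ⌊1979/374⌋ = 989+179+116 - 89-58-10 + 5 = 1132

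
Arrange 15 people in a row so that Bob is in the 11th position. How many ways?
Fix one position: (15-1)! = 87178291200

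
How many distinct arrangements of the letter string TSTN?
4! / (1! × 2! × 1!) = 12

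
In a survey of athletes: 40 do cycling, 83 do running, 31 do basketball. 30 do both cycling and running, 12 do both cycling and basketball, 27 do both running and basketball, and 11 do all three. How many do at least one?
|A∪B∪C| = 40+83+31-30-12-27+11 = 96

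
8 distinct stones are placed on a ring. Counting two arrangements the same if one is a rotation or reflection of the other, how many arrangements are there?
(8-1)!/2 = 5040/2 = 2520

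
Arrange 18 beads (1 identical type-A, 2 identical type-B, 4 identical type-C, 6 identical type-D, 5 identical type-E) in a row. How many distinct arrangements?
18! / (1! × 2! × 4! × 6! × 5!) = 1543782240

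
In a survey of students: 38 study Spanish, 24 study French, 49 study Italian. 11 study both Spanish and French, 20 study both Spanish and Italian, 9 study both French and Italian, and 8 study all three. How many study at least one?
|A∪B∪C| = 38+24+49-11-20-9+8 = 79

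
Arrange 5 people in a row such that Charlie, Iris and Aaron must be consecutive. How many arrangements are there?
Treat the 3 as one block: (5-3+1)! × 3! = 6 × 6 = 36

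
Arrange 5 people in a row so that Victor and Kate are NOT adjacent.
Total - adjacent = 5! - (5-1)!×2 = 120 - 48 = 72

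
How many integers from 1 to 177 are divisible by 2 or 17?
⌊177/2⌋ + ⌊177/17⌋ - ⌊177/34⌋ = 88 + 10 - 5 = 93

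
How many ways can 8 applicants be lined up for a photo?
8! = 40320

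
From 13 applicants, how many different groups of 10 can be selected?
C(13,10) = 13!/(10!×3!) = 286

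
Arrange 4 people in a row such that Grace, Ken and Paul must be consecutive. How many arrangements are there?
Treat the 3 as one block: (4-3+1)! × 3! = 2 × 6 = 12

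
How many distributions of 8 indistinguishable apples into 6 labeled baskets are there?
C(8+6-1, 6-1) = C(13, 5) = 1287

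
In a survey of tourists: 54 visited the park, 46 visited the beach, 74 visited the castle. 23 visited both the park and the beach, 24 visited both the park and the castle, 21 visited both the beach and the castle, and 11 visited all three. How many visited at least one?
|A∪B∪C| = 54+46+74-23-24-21+11 = 117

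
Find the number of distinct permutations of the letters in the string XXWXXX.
6! / (1! × 5!) = 6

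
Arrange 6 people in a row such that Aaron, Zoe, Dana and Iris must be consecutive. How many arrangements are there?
Treat the 4 as one block: (6-4+1)! × 4! = 6 × 24 = 144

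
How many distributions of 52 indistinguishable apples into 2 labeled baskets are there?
C(52+2-1, 2-1) = C(53, 1) = 53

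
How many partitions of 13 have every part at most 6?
Let r_j(i) = number of partitions of i into parts ≤ j, for i = 0..13. r_1(i) = 1 for all i; r_j(i) = r_{j-1}(i) + r_j(i-j). Rows j = 2..6: ≤2: 1 1 2 2 3 3 4 4 5 5 6 6 7 7; ≤3: 1 1 2 3 4 5 7 8 10 12 14 16 19 21; ≤4: 1 1 2 3 5 6 9 11 15 18 23 27 34 39; ≤5: 1 1 2 3 5 7 10 13 18 23 30 37 47 57; ≤6: 1 1 2 3 5 7 11 14 20 26 35 44 58 71. r_6(13) = 71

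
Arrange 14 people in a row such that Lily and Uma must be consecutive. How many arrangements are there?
Treat the 2 as one block: (14-2+1)! × 2! = 6227020800 × 2 = 12454041600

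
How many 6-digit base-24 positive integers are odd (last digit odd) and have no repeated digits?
Last∈{1,3,5,7,9,11,13,15,17,19,21,23}. Last=0: 0. Last nonzero: 12×22×P(22,4) = 46347840. Total = 46347840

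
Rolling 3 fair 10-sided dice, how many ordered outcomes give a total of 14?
Coefficient of x^14 in (x + x² + ... + x^10)^3. By inclusion-exclusion on dice exceeding 10: Σ_j (-1)^j C(3,j)·C(14-1-10j, 2) = C(3,0)·C(13,2) - C(3,1)·C(3,2) = 1·78 - 3·3 = 69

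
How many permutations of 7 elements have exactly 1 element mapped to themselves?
Choose the 1 fixed point C(7,1) = 7, derange the rest: !6 = Σ_{j=0}^{6} (-1)^j·6!/j! = 720 - 720 + 360 - 120 + 30 - 6 + 1 = 265. Product = 7 × 265 = 1855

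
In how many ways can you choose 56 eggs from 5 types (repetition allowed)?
C(56+5-1, 5-1) = C(60, 4) = 487635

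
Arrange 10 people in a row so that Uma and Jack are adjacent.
Treat as block: (10-1)! × 2! = 362880 × 2 = 725760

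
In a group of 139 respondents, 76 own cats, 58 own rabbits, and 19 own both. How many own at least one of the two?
|A∪B| = |A| + |B| - |A∩B| = 76 + 58 - 19 = 115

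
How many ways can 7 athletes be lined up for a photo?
7! = 5040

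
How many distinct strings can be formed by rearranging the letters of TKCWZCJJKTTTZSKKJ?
17! / (1! × 4! × 1! × 2! × 4! × 2! × 3!) = 25729704000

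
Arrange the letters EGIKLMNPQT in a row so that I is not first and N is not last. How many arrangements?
By inclusion-exclusion: 10! - 2×(10-1)! + (10-2)! = 3628800 - 725760 + 40320 = 2943360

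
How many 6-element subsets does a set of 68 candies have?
C(68,6) = 68!/(6!×62!) = 109453344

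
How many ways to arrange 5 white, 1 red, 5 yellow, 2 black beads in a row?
13! / (5! × 1! × 5! × 2!) = 216216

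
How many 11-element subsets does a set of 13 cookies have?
C(13,11) = 13!/(11!×2!) = 78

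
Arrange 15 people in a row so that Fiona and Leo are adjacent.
Treat as block: (15-1)! × 2! = 87178291200 × 2 = 174356582400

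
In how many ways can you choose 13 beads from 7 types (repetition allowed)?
C(13+7-1, 7-1) = C(19, 6) = 27132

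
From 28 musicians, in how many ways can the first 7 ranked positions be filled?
P(28,7) = 28!/(28-7)! = 5967561600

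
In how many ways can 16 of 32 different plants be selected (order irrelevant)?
C(32,16) = 32!/(16!×16!) = 601080390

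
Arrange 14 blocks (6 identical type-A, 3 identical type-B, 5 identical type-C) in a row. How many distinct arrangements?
14! / (6! × 3! × 5!) = 168168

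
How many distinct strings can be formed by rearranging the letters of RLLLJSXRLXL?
11! / (2! × 2! × 5! × 1! × 1!) = 83160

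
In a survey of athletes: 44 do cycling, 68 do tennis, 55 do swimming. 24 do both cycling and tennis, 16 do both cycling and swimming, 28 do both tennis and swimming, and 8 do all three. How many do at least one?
|A∪B∪C| = 44+68+55-24-16-28+8 = 107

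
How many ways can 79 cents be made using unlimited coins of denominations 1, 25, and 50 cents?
Coefficient of x^79 in 1/(1-x^1) · 1/(1-x^25) · 1/(1-x^50). Case on j = number of 50-cent coins (j = 0..1); remainder r = 79 - 50j is made from {1,25} in ⌊r/25⌋+1 ways. r = 79, 29 → 4 + 2 = 6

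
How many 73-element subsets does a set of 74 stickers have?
C(74,73) = 74!/(73!×1!) = 74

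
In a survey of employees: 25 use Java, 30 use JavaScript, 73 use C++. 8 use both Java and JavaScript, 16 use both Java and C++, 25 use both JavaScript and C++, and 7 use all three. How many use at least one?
|A∪B∪C| = 25+30+73-8-16-25+7 = 86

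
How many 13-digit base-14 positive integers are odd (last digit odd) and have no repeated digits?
Last∈{1,3,5,7,9,11,13}. Last=0: 0. Last nonzero: 7×12×P(12,11) = 40236134400. Total = 40236134400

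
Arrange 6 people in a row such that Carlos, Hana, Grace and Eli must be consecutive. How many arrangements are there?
Treat the 4 as one block: (6-4+1)! × 4! = 6 × 24 = 144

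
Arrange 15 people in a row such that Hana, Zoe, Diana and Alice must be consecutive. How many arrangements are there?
Treat the 4 as one block: (15-4+1)! × 4! = 479001600 × 24 = 11496038400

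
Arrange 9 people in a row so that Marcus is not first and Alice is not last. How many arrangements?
By inclusion-exclusion: 9! - 2×(9-1)! + (9-2)! = 362880 - 80640 + 5040 = 287280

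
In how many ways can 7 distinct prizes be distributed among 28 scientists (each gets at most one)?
P(28,7) = 28!/(28-7)! = 5967561600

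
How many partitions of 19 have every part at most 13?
Let r_j(i) = number of partitions of i into parts ≤ j, for i = 0..19. r_1(i) = 1 for all i; r_j(i) = r_{j-1}(i) + r_j(i-j). Rows j = 2..13: ≤2: 1 1 2 2 3 3 4 4 5 5 6 6 7 7 8 8 9 9 10 10; ≤3: 1 1 2 3 4 5 7 8 10 12 14 16 19 21 24 27 30 33 37 40; ≤4: 1 1 2 3 5 6 9 11 15 18 23 27 34 39 47 54 64 72 84 94; ≤5: 1 1 2 3 5 7 10 13 18 23 30 37 47 57 70 84 101 119 141 164; ≤6: 1 1 2 3 5 7 11 14 20 26 35 44 58 71 90 110 136 163 199 235; ≤7: 1 1 2 3 5 7 11 15 21 28 38 49 65 82 105 131 164 201 248 300; ≤8: 1 1 2 3 5 7 11 15 22 29 40 52 70 89 116 146 186 230 288 352; ≤9: 1 1 2 3 5 7 11 15 22 30 41 54 73 94 123 157 201 252 318 393; ≤10: 1 1 2 3 5 7 11 15 22 30 42 55 75 97 128 164 212 267 340 423; ≤11: 1 1 2 3 5 7 11 15 22 30 42 56 76 99 131 169 219 278 355 445; ≤12: 1 1 2 3 5 7 11 15 22 30 42 56 77 100 133 172 224 285 366 460; ≤13: 1 1 2 3 5 7 11 15 22 30 42 56 77 101 134 174 227 290 373 471. r_13(19) = 471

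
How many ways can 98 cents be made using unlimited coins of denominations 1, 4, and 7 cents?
Coefficient of x^98 in 1/(1-x^1) · 1/(1-x^4) · 1/(1-x^7). Case on j = number of 7-cent coins (j = 0..14); remainder r = 98 - 7j is made from {1,4} in ⌊r/4⌋+1 ways. r = 98, 91, 84, 77, 70, 63, 56, 49, 42, 35, 28, 21, 14, 7, 0 → 25 + 23 + 22 + 20 + 18 + 16 + 15 + 13 + 11 + 9 + 8 + 6 + 4 + 2 + 1 = 193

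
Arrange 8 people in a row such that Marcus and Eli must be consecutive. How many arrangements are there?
Treat the 2 as one block: (8-2+1)! × 2! = 5040 × 2 = 10080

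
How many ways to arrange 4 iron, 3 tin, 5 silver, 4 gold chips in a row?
16! / (4! × 3! × 5! × 4!) = 50450400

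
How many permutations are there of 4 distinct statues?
4! = 24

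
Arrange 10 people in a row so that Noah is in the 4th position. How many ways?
Fix one position: (10-1)! = 362880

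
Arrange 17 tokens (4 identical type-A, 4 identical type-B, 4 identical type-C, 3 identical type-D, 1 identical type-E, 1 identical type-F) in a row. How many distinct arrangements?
17! / (4! × 4! × 4! × 3! × 1! × 1!) = 4288284000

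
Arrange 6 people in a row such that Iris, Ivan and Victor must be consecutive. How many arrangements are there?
Treat the 3 as one block: (6-3+1)! × 3! = 24 × 6 = 144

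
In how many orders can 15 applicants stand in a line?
15! = 1307674368000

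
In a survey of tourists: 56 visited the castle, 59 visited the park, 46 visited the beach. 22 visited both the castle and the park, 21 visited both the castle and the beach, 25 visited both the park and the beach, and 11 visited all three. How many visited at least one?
|A∪B∪C| = 56+59+46-22-21-25+11 = 104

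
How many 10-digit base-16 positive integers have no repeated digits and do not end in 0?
Last digit: 15 nonzero choices. First digit: 14 (nonzero, ≠last). Middle 8: P(14,8) = 121080960. Total = 25427001600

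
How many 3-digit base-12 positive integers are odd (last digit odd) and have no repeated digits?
Last∈{1,3,5,7,9,11}. Last=0: 0. Last nonzero: 6×10×P(10,1) = 600. Total = 600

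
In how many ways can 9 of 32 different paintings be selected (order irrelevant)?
C(32,9) = 32!/(9!×23!) = 28048800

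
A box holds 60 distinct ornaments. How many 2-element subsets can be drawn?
C(60,2) = 60!/(2!×58!) = 1770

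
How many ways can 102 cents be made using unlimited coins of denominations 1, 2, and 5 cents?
Coefficient of x^102 in 1/(1-x^1) · 1/(1-x^2) · 1/(1-x^5). Case on j = number of 5-cent coins (j = 0..20); remainder r = 102 - 5j is made from {1,2} in ⌊r/2⌋+1 ways. r = 102, 97, 92, 87, 82, 77, 72, 67, 62, 57, 52, 47, 42, 37, 32, 27, 22, 17, 12, 7, 2 → 52 + 49 + 47 + 44 + 42 + 39 + 37 + 34 + 32 + 29 + 27 + 24 + 22 + 19 + 17 + 14 + 12 + 9 + 7 + 4 + 2 = 562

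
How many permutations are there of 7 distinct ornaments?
7! = 5040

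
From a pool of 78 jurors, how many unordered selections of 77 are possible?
C(78,77) = 78!/(77!×1!) = 78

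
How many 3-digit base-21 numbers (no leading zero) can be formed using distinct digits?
First digit: 20 choices (nonzero). Then descending: 20 × 20 × 19 = 7600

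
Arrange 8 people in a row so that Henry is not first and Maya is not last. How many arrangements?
By inclusion-exclusion: 8! - 2×(8-1)! + (8-2)! = 40320 - 10080 + 720 = 30960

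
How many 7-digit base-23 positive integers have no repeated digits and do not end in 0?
Last digit: 22 nonzero choices. First digit: 21 (nonzero, ≠last). Middle 5: P(21,5) = 2441880. Total = 1128148560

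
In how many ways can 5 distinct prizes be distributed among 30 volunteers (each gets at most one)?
P(30,5) = 30!/(30-5)! = 17100720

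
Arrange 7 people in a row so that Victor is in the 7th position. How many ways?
Fix one position: (7-1)! = 720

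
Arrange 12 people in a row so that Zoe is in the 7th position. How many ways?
Fix one position: (12-1)! = 39916800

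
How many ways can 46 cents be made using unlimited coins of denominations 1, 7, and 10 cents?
Coefficient of x^46 in 1/(1-x^1) · 1/(1-x^7) · 1/(1-x^10). Case on j = number of 10-cent coins (j = 0..4); remainder r = 46 - 10j is made from {1,7} in ⌊r/7⌋+1 ways. r = 46, 36, 26, 16, 6 → 7 + 6 + 4 + 3 + 1 = 21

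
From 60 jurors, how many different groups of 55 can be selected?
C(60,55) = 60!/(55!×5!) = 5461512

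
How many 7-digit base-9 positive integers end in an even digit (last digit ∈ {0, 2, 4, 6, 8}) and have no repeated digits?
Last∈{0,2,4,6,8}. Last=0: 20160. Last nonzero: 4×7×P(7,5) = 70560. Total = 90720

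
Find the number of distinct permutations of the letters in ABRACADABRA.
11! / (5! × 2! × 2! × 1! × 1!) = 83160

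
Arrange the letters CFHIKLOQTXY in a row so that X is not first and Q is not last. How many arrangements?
By inclusion-exclusion: 11! - 2×(11-1)! + (11-2)! = 39916800 - 7257600 + 362880 = 33022080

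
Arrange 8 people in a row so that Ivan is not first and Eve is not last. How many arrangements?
By inclusion-exclusion: 8! - 2×(8-1)! + (8-2)! = 40320 - 10080 + 720 = 30960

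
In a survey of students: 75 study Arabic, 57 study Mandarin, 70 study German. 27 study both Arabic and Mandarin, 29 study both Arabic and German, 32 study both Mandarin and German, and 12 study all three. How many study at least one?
|A∪B∪C| = 75+57+70-27-29-32+12 = 126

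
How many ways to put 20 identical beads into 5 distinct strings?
C(20+5-1, 5-1) = C(24, 4) = 10626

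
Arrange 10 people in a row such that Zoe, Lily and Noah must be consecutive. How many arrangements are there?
Treat the 3 as one block: (10-3+1)! × 3! = 40320 × 6 = 241920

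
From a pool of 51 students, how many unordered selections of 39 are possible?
C(51,39) = 51!/(39!×12!) = 158753389900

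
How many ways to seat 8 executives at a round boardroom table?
Circular: fix one position, arrange the rest. (8-1)! = 5040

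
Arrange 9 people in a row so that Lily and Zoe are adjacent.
Treat as block: (9-1)! × 2! = 40320 × 2 = 80640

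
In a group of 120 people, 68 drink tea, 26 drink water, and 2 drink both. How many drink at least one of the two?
|A∪B| = |A| + |B| - |A∩B| = 68 + 26 - 2 = 92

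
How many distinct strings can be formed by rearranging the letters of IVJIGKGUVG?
10! / (1! × 2! × 3! × 1! × 2! × 1!) = 151200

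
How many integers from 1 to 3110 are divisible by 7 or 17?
⌊3110/7⌋ + ⌊3110/17⌋ - ⌊3110/119⌋ = 444 + 182 - 26 = 600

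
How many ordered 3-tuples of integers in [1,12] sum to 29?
Coefficient of x^29 in (x + x² + ... + x^12)^3. By inclusion-exclusion on dice exceeding 12: Σ_j (-1)^j C(3,j)·C(29-1-12j, 2) = C(3,0)·C(28,2) - C(3,1)·C(16,2) + C(3,2)·C(4,2) = 1·378 - 3·120 + 3·6 = 36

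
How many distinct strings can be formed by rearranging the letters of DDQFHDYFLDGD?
12! / (1! × 1! × 1! × 1! × 2! × 1! × 5!) = 1995840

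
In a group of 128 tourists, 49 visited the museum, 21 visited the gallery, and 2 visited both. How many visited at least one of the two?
|A∪B| = |A| + |B| - |A∩B| = 49 + 21 - 2 = 68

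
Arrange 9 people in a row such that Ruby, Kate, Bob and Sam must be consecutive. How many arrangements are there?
Treat the 4 as one block: (9-4+1)! × 4! = 720 × 24 = 17280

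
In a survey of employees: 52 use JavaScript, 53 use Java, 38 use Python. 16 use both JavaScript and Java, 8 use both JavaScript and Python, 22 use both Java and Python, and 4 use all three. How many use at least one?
|A∪B∪C| = 52+53+38-16-8-22+4 = 101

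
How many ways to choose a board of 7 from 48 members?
C(48,7) = 48!/(7!×41!) = 73629072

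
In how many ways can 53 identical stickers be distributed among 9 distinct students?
C(53+9-1, 9-1) = C(61, 8) = 2944827765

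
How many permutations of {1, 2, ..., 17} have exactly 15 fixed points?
Choose the 15 fixed points C(17,15) = 136, derange the rest: !2 = Σ_{j=0}^{2} (-1)^j·2!/j! = 2 - 2 + 1 = 1. Product = 136 × 1 = 136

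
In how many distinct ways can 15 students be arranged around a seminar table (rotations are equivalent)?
Circular: fix one position, arrange the rest. (15-1)! = 87178291200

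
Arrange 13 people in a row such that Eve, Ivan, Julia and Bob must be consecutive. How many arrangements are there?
Treat the 4 as one block: (13-4+1)! × 4! = 3628800 × 24 = 87091200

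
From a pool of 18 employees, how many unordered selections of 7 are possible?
C(18,7) = 18!/(7!×11!) = 31824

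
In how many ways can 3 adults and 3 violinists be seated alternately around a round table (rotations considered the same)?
Fix one of the adults: (3-1)! ways for the remaining adults, × 3! ways for the violinists = 2 × 6 = 12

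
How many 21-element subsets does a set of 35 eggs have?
C(35,21) = 35!/(21!×14!) = 2319959400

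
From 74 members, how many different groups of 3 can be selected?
C(74,3) = 74!/(3!×71!) = 64824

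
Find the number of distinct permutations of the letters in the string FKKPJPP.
7! / (3! × 1! × 1! × 2!) = 420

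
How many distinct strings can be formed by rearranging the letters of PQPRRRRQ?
8! / (2! × 4! × 2!) = 420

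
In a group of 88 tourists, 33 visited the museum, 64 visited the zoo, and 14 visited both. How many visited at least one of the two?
|A∪B| = |A| + |B| - |A∩B| = 33 + 64 - 14 = 83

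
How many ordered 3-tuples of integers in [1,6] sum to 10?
Coefficient of x^10 in (x + x² + ... + x^6)^3. By inclusion-exclusion on dice exceeding 6: Σ_j (-1)^j C(3,j)·C(10-1-6j, 2) = C(3,0)·C(9,2) - C(3,1)·C(3,2) = 1·36 - 3·3 = 27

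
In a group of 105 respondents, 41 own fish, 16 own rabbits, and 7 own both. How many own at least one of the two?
|A∪B| = |A| + |B| - |A∩B| = 41 + 16 - 7 = 50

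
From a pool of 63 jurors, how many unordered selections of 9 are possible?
C(63,9) = 63!/(9!×54!) = 23667689815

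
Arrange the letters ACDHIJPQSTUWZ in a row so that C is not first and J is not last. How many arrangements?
By inclusion-exclusion: 13! - 2×(13-1)! + (13-2)! = 6227020800 - 958003200 + 39916800 = 5308934400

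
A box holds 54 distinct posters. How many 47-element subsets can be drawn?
C(54,47) = 54!/(47!×7!) = 177100560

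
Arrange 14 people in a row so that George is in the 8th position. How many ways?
Fix one position: (14-1)! = 6227020800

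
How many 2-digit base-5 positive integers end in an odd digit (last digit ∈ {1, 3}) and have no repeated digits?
Last∈{1,3}. Last=0: 0. Last nonzero: 2×3×P(3,0) = 6. Total = 6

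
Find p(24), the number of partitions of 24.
Pentagonal recurrence p(n) = p(n-1) + p(n-2) - p(n-5) - p(n-7) + p(n-12) + p(n-15) - ... gives p(0..23) = 1, 1, 2, 3, 5, 7, 11, 15, 22, 30, 42, 56, 77, 101, 135, 176, 231, 297, 385, 490, 627, 792, 1002, 1255. p(24) = p(23) + p(22) - p(19) - p(17) + p(12) + p(9) - p(2) = 1255 + 1002 - 490 - 297 + 77 + 30 - 2 = 1575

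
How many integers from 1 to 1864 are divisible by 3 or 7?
⌊1864/3⌋ + ⌊1864/7⌋ - ⌊1864/21⌋ = 621 + 266 - 88 = 799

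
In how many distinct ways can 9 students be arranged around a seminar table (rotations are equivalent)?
Circular: fix one position, arrange the rest. (9-1)! = 40320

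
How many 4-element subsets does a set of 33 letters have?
C(33,4) = 33!/(4!×29!) = 40920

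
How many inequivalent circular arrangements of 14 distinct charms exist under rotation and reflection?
(14-1)!/2 = 6227020800/2 = 3113510400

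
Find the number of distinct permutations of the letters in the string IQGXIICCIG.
10! / (1! × 1! × 2! × 2! × 4!) = 37800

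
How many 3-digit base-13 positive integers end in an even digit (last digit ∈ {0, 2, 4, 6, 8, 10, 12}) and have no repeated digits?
Last∈{0,2,4,6,8,10,12}. Last=0: 132. Last nonzero: 6×11×P(11,1) = 726. Total = 858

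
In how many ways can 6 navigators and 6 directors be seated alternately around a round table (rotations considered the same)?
Fix one of the navigators: (6-1)! ways for the remaining navigators, × 6! ways for the directors = 120 × 720 = 86400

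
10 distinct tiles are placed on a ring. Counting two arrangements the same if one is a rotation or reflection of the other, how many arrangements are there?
(10-1)!/2 = 362880/2 = 181440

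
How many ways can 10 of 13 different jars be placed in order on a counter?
P(13,10) = 13!/(13-10)! = 1037836800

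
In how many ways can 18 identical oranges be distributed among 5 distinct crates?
C(18+5-1, 5-1) = C(22, 4) = 7315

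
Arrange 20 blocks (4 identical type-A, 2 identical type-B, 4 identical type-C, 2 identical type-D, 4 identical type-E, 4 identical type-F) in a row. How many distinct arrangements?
20! / (4! × 2! × 4! × 2! × 4! × 4!) = 1833241410000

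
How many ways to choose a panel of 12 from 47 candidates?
C(47,12) = 47!/(12!×35!) = 52251400851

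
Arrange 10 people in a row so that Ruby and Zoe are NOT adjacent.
Total - adjacent = 10! - (10-1)!×2 = 3628800 - 725760 = 2903040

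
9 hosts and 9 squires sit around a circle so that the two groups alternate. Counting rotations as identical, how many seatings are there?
Fix one of the hosts: (9-1)! ways for the remaining hosts, × 9! ways for the squires = 40320 × 362880 = 14631321600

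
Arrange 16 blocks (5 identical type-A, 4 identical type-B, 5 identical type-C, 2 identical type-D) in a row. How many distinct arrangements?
16! / (5! × 4! × 5! × 2!) = 30270240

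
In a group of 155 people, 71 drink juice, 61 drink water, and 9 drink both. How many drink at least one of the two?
|A∪B| = |A| + |B| - |A∩B| = 71 + 61 - 9 = 123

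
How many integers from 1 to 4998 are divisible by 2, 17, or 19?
⌊4998/2⌋+⌊4998/17⌋+⌊4998/19⌋ - ⌊4998/34⌋-⌊4998/38⌋-⌊4998/323⌋ + ⌊4998/646⌋ = 2499+294+263 - 147-131-15 + 7 = 2770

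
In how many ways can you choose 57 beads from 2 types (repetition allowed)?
C(57+2-1, 2-1) = C(58, 1) = 58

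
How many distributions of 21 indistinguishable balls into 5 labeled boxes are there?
C(21+5-1, 5-1) = C(25, 4) = 12650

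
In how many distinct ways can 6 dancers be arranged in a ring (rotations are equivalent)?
Circular: fix one position, arrange the rest. (6-1)! = 120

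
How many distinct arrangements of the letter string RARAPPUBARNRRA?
14! / (5! × 1! × 4! × 1! × 1! × 2!) = 15135120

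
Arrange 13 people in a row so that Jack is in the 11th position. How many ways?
Fix one position: (13-1)! = 479001600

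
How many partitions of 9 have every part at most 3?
Let r_j(i) = number of partitions of i into parts ≤ j, for i = 0..9. r_1(i) = 1 for all i; r_j(i) = r_{j-1}(i) + r_j(i-j). Rows j = 2..3: ≤2: 1 1 2 2 3 3 4 4 5 5; ≤3: 1 1 2 3 4 5 7 8 10 12. r_3(9) = 12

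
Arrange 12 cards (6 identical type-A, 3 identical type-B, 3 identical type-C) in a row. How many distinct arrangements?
12! / (6! × 3! × 3!) = 18480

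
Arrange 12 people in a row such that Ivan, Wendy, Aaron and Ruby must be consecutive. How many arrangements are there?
Treat the 4 as one block: (12-4+1)! × 4! = 362880 × 24 = 8709120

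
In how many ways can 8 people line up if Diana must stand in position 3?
Fix one position: (8-1)! = 5040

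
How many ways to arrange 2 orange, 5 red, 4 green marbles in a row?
11! / (2! × 5! × 4!) = 6930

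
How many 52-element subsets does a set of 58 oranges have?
C(58,52) = 58!/(52!×6!) = 40475358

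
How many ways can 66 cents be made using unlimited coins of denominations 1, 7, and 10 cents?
Coefficient of x^66 in 1/(1-x^1) · 1/(1-x^7) · 1/(1-x^10). Case on j = number of 10-cent coins (j = 0..6); remainder r = 66 - 10j is made from {1,7} in ⌊r/7⌋+1 ways. r = 66, 56, 46, 36, 26, 16, 6 → 10 + 9 + 7 + 6 + 4 + 3 + 1 = 40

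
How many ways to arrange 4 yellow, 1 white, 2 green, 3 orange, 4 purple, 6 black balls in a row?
20! / (4! × 1! × 2! × 3! × 4! × 6!) = 488864376000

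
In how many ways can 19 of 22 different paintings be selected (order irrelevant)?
C(22,19) = 22!/(19!×3!) = 1540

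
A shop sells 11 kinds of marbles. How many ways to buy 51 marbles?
C(51+11-1, 11-1) = C(61, 10) = 90177170226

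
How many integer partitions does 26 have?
Pentagonal recurrence p(n) = p(n-1) + p(n-2) - p(n-5) - p(n-7) + p(n-12) + p(n-15) - ... gives p(0..25) = 1, 1, 2, 3, 5, 7, 11, 15, 22, 30, 42, 56, 77, 101, 135, 176, 231, 297, 385, 490, 627, 792, 1002, 1255, 1575, 1958. p(26) = p(25) + p(24) - p(21) - p(19) + p(14) + p(11) - p(4) - p(0) = 1958 + 1575 - 792 - 490 + 135 + 56 - 5 - 1 = 2436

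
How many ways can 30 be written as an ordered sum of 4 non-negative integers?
C(30+4-1, 4-1) = C(33, 3) = 5456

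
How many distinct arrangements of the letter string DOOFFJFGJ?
9! / (1! × 3! × 1! × 2! × 2!) = 15120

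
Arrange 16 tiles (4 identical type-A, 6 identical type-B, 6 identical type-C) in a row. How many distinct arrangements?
16! / (4! × 6! × 6!) = 1681680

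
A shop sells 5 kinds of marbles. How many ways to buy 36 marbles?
C(36+5-1, 5-1) = C(40, 4) = 91390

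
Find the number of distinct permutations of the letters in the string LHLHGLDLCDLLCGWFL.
17! / (7! × 2! × 2! × 2! × 2! × 1! × 1!) = 4410806400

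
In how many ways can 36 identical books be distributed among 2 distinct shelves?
C(36+2-1, 2-1) = C(37, 1) = 37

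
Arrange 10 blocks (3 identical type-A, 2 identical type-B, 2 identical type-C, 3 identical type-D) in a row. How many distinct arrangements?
10! / (3! × 2! × 2! × 3!) = 25200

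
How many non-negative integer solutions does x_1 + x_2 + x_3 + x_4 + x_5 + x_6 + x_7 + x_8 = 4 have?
C(4+8-1, 8-1) = C(11, 7) = 330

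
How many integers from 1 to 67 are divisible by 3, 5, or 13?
⌊67/3⌋+⌊67/5⌋+⌊67/13⌋ - ⌊67/15⌋-⌊67/39⌋-⌊67/65⌋ + ⌊67/195⌋ = 22+13+5 - 4-1-1 + 0 = 34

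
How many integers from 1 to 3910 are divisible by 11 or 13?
⌊3910/11⌋ + ⌊3910/13⌋ - ⌊3910/143⌋ = 355 + 300 - 27 = 628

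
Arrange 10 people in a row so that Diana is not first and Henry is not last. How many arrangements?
By inclusion-exclusion: 10! - 2×(10-1)! + (10-2)! = 3628800 - 725760 + 40320 = 2943360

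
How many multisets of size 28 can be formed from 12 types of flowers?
C(28+12-1, 12-1) = C(39, 11) = 1676056044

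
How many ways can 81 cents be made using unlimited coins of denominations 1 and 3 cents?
Coefficient of x^81 in 1/(1-x^1) · 1/(1-x^3). Use j coins of 3 for j = 0..⌊81/3⌋ = 27, the rest in 1s: 27 + 1 = 28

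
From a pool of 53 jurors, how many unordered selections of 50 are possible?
C(53,50) = 53!/(50!×3!) = 23426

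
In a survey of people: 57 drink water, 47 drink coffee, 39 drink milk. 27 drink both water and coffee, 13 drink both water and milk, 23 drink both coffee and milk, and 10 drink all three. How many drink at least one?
|A∪B∪C| = 57+47+39-27-13-23+10 = 90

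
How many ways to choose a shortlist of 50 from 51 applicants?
C(51,50) = 51!/(50!×1!) = 51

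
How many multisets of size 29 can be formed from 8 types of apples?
C(29+8-1, 8-1) = C(36, 7) = 8347680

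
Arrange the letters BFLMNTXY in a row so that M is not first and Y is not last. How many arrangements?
By inclusion-exclusion: 8! - 2×(8-1)! + (8-2)! = 40320 - 10080 + 720 = 30960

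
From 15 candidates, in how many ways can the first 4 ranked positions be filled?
P(15,4) = 15!/(15-4)! = 32760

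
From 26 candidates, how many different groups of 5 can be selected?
C(26,5) = 26!/(5!×21!) = 65780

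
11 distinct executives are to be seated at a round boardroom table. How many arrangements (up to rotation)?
Circular: fix one position, arrange the rest. (11-1)! = 3628800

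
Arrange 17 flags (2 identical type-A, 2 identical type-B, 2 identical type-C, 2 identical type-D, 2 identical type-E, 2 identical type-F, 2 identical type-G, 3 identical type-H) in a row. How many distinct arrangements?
17! / (2! × 2! × 2! × 2! × 2! × 2! × 2! × 3!) = 463134672000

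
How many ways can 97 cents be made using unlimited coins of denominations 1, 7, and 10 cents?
Coefficient of x^97 in 1/(1-x^1) · 1/(1-x^7) · 1/(1-x^10). Case on j = number of 10-cent coins (j = 0..9); remainder r = 97 - 10j is made from {1,7} in ⌊r/7⌋+1 ways. r = 97, 87, 77, 67, 57, 47, 37, 27, 17, 7 → 14 + 13 + 12 + 10 + 9 + 7 + 6 + 4 + 3 + 2 = 80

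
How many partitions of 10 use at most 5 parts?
By conjugation, equals partitions of 10 into parts ≤ 5. Let r_j(i) = number of partitions of i into parts ≤ j, for i = 0..10. r_1(i) = 1 for all i; r_j(i) = r_{j-1}(i) + r_j(i-j). Rows j = 2..5: ≤2: 1 1 2 2 3 3 4 4 5 5 6; ≤3: 1 1 2 3 4 5 7 8 10 12 14; ≤4: 1 1 2 3 5 6 9 11 15 18 23; ≤5: 1 1 2 3 5 7 10 13 18 23 30. r_5(10) = 30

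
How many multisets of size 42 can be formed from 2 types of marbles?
C(42+2-1, 2-1) = C(43, 1) = 43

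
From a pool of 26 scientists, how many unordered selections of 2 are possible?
C(26,2) = 26!/(2!×24!) = 325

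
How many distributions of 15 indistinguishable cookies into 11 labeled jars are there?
C(15+11-1, 11-1) = C(25, 10) = 3268760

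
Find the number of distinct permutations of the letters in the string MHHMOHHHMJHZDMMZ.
16! / (2! × 6! × 1! × 1! × 5! × 1!) = 121080960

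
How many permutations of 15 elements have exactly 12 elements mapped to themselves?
Choose the 12 fixed points C(15,12) = 455, derange the rest: !3 = Σ_{j=0}^{3} (-1)^j·3!/j! = 6 - 6 + 3 - 1 = 2. Product = 455 × 2 = 910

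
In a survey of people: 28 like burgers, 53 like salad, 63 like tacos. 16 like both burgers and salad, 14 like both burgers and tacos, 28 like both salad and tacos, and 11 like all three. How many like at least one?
|A∪B∪C| = 28+53+63-16-14-28+11 = 97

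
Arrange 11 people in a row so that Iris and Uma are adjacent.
Treat as block: (11-1)! × 2! = 3628800 × 2 = 7257600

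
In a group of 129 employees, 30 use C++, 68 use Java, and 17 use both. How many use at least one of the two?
|A∪B| = |A| + |B| - |A∩B| = 30 + 68 - 17 = 81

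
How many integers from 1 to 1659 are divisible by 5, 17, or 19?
⌊1659/5⌋+⌊1659/17⌋+⌊1659/19⌋ - ⌊1659/85⌋-⌊1659/95⌋-⌊1659/323⌋ + ⌊1659/1615⌋ = 331+97+87 - 19-17-5 + 1 = 475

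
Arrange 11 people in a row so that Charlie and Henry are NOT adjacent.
Total - adjacent = 11! - (11-1)!×2 = 39916800 - 7257600 = 32659200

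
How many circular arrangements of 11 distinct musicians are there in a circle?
Circular: fix one position, arrange the rest. (11-1)! = 3628800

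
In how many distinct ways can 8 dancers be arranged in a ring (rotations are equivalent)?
Circular: fix one position, arrange the rest. (8-1)! = 5040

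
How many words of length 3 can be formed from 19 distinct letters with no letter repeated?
P(19,3) = 19!/(19-3)! = 5814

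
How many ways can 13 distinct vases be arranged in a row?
13! = 6227020800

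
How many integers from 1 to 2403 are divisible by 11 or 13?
⌊2403/11⌋ + ⌊2403/13⌋ - ⌊2403/143⌋ = 218 + 184 - 16 = 386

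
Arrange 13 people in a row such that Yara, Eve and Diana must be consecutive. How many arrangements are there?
Treat the 3 as one block: (13-3+1)! × 3! = 39916800 × 6 = 239500800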